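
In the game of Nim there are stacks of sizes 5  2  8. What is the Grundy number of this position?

Compute the nim-sum pairwise:
5 ^ 2 = 7
7 ^ 8 = 15

15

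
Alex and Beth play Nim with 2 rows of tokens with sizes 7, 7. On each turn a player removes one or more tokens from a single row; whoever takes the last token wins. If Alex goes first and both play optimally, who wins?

Beth wins

Compute the nim-sum pairwise:
7 ^ 7 = 0
The nim-sum is 0, so this is a P-position: the player to move is in a losing position under optimal play; Alex is about to move from it and so loses — Beth wins.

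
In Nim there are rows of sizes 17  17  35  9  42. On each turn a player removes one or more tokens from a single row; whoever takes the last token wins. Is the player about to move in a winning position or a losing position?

Losing position

Nim-sum: 17 ⊕ 17 ⊕ 35 ⊕ 9 ⊕ 42 = 0.
The nim-sum is 0, so this is a P-position: the player to move is in a losing position under optimal play.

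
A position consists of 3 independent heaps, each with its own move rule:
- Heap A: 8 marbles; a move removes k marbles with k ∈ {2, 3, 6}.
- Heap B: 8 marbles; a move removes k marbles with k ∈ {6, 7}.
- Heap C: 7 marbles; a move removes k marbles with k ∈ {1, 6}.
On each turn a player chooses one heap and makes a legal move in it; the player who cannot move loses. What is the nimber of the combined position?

3

Grundy values for heap A (subtraction set {2, 3, 6}):
k:     0  1  2  3  4  5  6  7  8
g(k):  0  0  1  1  2  0  3  1  2
So g(8) = 2.
For heap B, compute g(0), g(1), … with moves {6, 7}:
g(0) = mex{} = 0
g(1) = mex{} = 0
g(2) = mex{} = 0
g(3) = mex{} = 0
g(4) = mex{} = 0
g(5) = mex{} = 0
g(6) = mex{0} = 1
g(7) = mex{0} = 1
g(8) = mex{0} = 1
So g(8) = 1.
For heap C, compute g(0), g(1), … with moves {1, 6}:
g(0) = mex{} = 0
g(1) = mex{0} = 1
g(2) = mex{1} = 0
g(3) = mex{0} = 1
g(4) = mex{1} = 0
g(5) = mex{0} = 1
g(6) = mex{0,1} = 2
g(7) = mex{1,2} = 0
So g(7) = 0.
By the Sprague-Grundy theorem, the Grundy value of a sum of independent games is the XOR of the component values.
Combined value = 2 ⊕ 1 ⊕ 0 = 3.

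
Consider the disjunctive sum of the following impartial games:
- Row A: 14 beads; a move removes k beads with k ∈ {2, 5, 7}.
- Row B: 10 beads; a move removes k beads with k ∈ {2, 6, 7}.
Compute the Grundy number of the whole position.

Grundy values for row A (subtraction set {2, 5, 7}):
g(0) = mex{} = 0
g(1) = mex{} = 0
g(2) = mex{0} = 1
g(3) = mex{0} = 1
g(4) = mex{1} = 0
g(5) = mex{0,1} = 2
g(6) = mex{0} = 1
g(7) = mex{0,1,2} = 3
g(8) = mex{0,1} = 2
g(9) = mex{0,1,3} = 2
g(10) = mex{1,2} = 0
g(11) = mex{0,1,2} = 3
g(12) = mex{0,2,3} = 1
g(13) = mex{1,2,3} = 0
g(14) = mex{1,2,3} = 0
So g(14) = 0.
For row B, compute g(0), g(1), … with moves {2, 6, 7}:
g(0) = mex{} = 0
g(1) = mex{} = 0
g(2) = mex{0} = 1
g(3) = mex{0} = 1
g(4) = mex{1} = 0
g(5) = mex{1} = 0
g(6) = mex{0} = 1
g(7) = mex{0} = 1
g(8) = mex{0,1} = 2
g(9) = mex{1} = 0
g(10) = mex{0,1,2} = 3
So g(10) = 3.
By the Sprague-Grundy theorem, the Grundy value of a sum of independent games is the XOR of the component values.
Combined value = 0 XOR 3 = 3.

3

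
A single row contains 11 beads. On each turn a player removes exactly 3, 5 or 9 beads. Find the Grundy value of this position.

1

Grundy values for subtraction set {3, 5, 9}:
k:     0  1  2  3  4  5  6  7  8  9 10 11
g(k):  0  0  0  1  1  1  2  2  0  3  3  1
So g(11) = 1.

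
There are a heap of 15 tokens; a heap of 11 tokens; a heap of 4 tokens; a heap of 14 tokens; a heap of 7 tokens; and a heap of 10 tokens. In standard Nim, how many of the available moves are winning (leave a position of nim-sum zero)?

5

Write each in binary and XOR column by column:
  1111  (15)
  1011  (11)
  0100  (4)
  1110  (14)
  0111  (7)
  1010  (10)
  ----
  0011  (3)
The overall nim-sum is X = 3. A heap of size p has a winning move iff p XOR X < p (reduce it to p XOR X).
  15: 15 XOR 3 = 12 < 15 — winning move (to 12).
  11: 11 XOR 3 = 8 < 11 — winning move (to 8).
  4: 4 XOR 3 = 7 ≥ 4 — no move.
  14: 14 XOR 3 = 13 < 14 — winning move (to 13).
  7: 7 XOR 3 = 4 < 7 — winning move (to 4).
  10: 10 XOR 3 = 9 < 10 — winning move (to 9).
That gives 5 winning moves.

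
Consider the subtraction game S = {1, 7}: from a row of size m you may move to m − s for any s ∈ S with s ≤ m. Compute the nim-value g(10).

0

Compute g(0), g(1), … for moves {1, 7}:
g(0) = mex{} = 0
g(1) = mex{0} = 1
g(2) = mex{1} = 0
g(3) = mex{0} = 1
g(4) = mex{1} = 0
g(5) = mex{0} = 1
g(6) = mex{1} = 0
g(7) = mex{0} = 1
g(8) = mex{1} = 0
g(9) = mex{0} = 1
g(10) = mex{1} = 0
So g(10) = 0.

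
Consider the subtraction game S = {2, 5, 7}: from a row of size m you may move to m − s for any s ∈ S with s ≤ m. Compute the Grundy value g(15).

Compute g(0), g(1), … for moves {2, 5, 7}:
k:     0  1  2  3  4  5  6  7  8  9 10 11 12 13 14 15
g(k):  0  0  1  1  0  2  1  3  2  2  0  3  1  0  0  1
So g(15) = 1.

1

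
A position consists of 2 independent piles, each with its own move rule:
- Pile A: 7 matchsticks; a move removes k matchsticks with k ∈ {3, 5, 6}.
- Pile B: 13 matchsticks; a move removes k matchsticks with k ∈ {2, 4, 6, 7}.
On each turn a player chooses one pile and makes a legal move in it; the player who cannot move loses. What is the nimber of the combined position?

0

Build the Grundy sequence for pile A with g(k) = mex{g(k−s) : s ∈ {3, 5, 6}, s ≤ k}:
k:     0  1  2  3  4  5  6  7
g(k):  0  0  0  1  1  1  2  2
So g(7) = 2.
Build the Grundy sequence for pile B with g(k) = mex{g(k−s) : s ∈ {2, 4, 6, 7}, s ≤ k}:
k:     0  1  2  3  4  5  6  7  8  9 10 11 12 13
g(k):  0  0  1  1  2  2  3  3  4  0  0  1  1  2
So g(13) = 2.
The value of a disjunctive sum is the nim-sum of the parts.
Combined value = 2 XOR 2 = 0.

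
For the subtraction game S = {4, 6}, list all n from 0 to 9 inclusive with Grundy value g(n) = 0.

0, 1, 2, 3

Grundy values for subtraction set {4, 6}:
g(0) = mex{} = 0
g(1) = mex{} = 0
g(2) = mex{} = 0
g(3) = mex{} = 0
g(4) = mex{0} = 1
g(5) = mex{0} = 1
g(6) = mex{0} = 1
g(7) = mex{0} = 1
g(8) = mex{0,1} = 2
g(9) = mex{0,1} = 2
The P-positions (g = 0) in 0..9 are 0, 1, 2, 3.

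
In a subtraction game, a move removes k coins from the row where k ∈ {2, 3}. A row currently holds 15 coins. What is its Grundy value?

Compute g(0), g(1), … for moves {2, 3}:
k:     0  1  2  3  4  5  6  7  8  9 10 11 12 13 14 15
g(k):  0  0  1  1  2  0  0  1  1  2  0  0  1  1  2  0
So g(15) = 0.

0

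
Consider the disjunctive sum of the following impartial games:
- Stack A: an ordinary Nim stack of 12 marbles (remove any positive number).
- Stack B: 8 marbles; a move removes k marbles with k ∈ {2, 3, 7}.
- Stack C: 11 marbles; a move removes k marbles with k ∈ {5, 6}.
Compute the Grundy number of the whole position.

Stack A is a plain Nim stack of size 12, so its Grundy value is 12.
For stack B, compute g(0), g(1), … with moves {2, 3, 7}:
k:     0  1  2  3  4  5  6  7  8
g(k):  0  0  1  1  2  0  0  1  1
So g(8) = 1.
Grundy values for stack C (subtraction set {5, 6}):
g(0) = mex{} = 0
g(1) = mex{} = 0
g(2) = mex{} = 0
g(3) = mex{} = 0
g(4) = mex{} = 0
g(5) = mex{0} = 1
g(6) = mex{0} = 1
g(7) = mex{0} = 1
g(8) = mex{0} = 1
g(9) = mex{0} = 1
g(10) = mex{0,1} = 2
g(11) = mex{1} = 0
So g(11) = 0.
The value of a disjunctive sum is the nim-sum of the parts.
Combined value = 12 XOR 1 XOR 0 = 13.

13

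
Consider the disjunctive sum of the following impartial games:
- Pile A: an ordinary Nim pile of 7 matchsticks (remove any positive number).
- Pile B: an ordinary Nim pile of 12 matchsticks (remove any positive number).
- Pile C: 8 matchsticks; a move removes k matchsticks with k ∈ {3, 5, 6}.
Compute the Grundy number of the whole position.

Pile A is a plain Nim pile of size 7, so its Grundy value is 7.
Pile B is a plain Nim pile of size 12, so its Grundy value is 12.
For pile C, compute g(0), g(1), … with moves {3, 5, 6}:
g(0) = mex{} = 0
g(1) = mex{} = 0
g(2) = mex{} = 0
g(3) = mex{0} = 1
g(4) = mex{0} = 1
g(5) = mex{0} = 1
g(6) = mex{0,1} = 2
g(7) = mex{0,1} = 2
g(8) = mex{0,1} = 2
So g(8) = 2.
By the Sprague-Grundy theorem, the Grundy value of a sum of independent games is the XOR of the component values.
Combined value = 7 XOR 12 XOR 2 = 9.

9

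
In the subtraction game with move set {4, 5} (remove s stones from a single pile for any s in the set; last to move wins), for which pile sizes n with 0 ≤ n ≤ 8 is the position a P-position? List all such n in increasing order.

0, 1, 2, 3

Grundy values for subtraction set {4, 5}:
g(0) = mex{} = 0
g(1) = mex{} = 0
g(2) = mex{} = 0
g(3) = mex{} = 0
g(4) = mex{0} = 1
g(5) = mex{0} = 1
g(6) = mex{0} = 1
g(7) = mex{0} = 1
g(8) = mex{0,1} = 2
The P-positions (g = 0) in 0..8 are 0, 1, 2, 3.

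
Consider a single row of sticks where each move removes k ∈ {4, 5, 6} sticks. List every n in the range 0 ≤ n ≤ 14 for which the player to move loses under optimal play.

0, 1, 2, 3, 10, 11, 12, 13

Build the Grundy sequence with g(k) = mex{g(k−s) : s ∈ {4, 5, 6}, s ≤ k}:
k:     0  1  2  3  4  5  6  7  8  9 10 11 12 13 14
g(k):  0  0  0  0  1  1  1  1  2  2  0  0  0  0  1
The P-positions (g = 0) in 0..14 are 0, 1, 2, 3, 10, 11, 12, 13.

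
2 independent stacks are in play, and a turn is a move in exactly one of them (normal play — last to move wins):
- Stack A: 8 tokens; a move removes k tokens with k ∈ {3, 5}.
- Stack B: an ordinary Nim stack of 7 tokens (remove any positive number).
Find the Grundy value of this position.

7

For stack A, compute g(0), g(1), … with moves {3, 5}:
g(0) = mex{} = 0
g(1) = mex{} = 0
g(2) = mex{} = 0
g(3) = mex{0} = 1
g(4) = mex{0} = 1
g(5) = mex{0} = 1
g(6) = mex{0,1} = 2
g(7) = mex{0,1} = 2
g(8) = mex{1} = 0
So g(8) = 0.
Stack B is a plain Nim stack of size 7, so its Grundy value is 7.
By the Sprague-Grundy theorem, the Grundy value of a sum of independent games is the XOR of the component values.
Combined value = 0 ⊕ 7 = 7.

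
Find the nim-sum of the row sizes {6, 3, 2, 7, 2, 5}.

7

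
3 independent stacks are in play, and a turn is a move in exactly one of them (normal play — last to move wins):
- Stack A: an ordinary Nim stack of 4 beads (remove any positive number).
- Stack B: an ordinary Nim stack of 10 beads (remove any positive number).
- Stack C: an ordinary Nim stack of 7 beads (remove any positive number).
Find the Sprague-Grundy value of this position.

9

Stack A is a plain Nim stack of size 4, so its Grundy value is 4.
Stack B is a plain Nim stack of size 10, so its Grundy value is 10.
Stack C is a plain Nim stack of size 7, so its Grundy value is 7.
The value of a disjunctive sum is the nim-sum of the parts.
Combined value = 4 XOR 10 XOR 7 = 9.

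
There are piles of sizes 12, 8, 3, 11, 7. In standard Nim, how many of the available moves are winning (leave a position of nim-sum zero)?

Nim-sum: 12 XOR 8 XOR 3 XOR 11 XOR 7 = 11.
The overall nim-sum is X = 11. A pile of size p has a winning move iff p XOR X < p (reduce it to p XOR X).
  12: 12 XOR 11 = 7 < 12 — winning move (to 7).
  8: 8 XOR 11 = 3 < 8 — winning move (to 3).
  3: 3 XOR 11 = 8 ≥ 3 — no move.
  11: 11 XOR 11 = 0 < 11 — winning move (to 0).
  7: 7 XOR 11 = 12 ≥ 7 — no move.
That gives 3 winning moves.

3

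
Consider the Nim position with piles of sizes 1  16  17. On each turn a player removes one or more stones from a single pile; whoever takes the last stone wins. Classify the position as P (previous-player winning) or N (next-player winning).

Write each in binary and XOR column by column:
  00001  (1)
  10000  (16)
  10001  (17)
  -----
  00000  (0)
The nim-sum is 0, so this is a P-position: the player to move is in a losing position under optimal play.

P-position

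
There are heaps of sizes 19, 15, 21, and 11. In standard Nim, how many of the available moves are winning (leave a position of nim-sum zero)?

3

Nim-sum: 19 XOR 15 XOR 21 XOR 11 = 2.
The overall nim-sum is X = 2. A heap of size p has a winning move iff p XOR X < p (reduce it to p XOR X).
  19: 19 XOR 2 = 17 < 19 — winning move (to 17).
  15: 15 XOR 2 = 13 < 15 — winning move (to 13).
  21: 21 XOR 2 = 23 ≥ 21 — no move.
  11: 11 XOR 2 = 9 < 11 — winning move (to 9).
That gives 3 winning moves.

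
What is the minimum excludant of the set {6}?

0

0 is not in the set, so the mex is 0.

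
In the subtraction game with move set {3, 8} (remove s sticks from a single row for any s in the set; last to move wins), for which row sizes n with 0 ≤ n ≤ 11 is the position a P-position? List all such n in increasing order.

0, 1, 2, 6, 7, 11

Compute g(0), g(1), … for moves {3, 8}:
k:     0  1  2  3  4  5  6  7  8  9 10 11
g(k):  0  0  0  1  1  1  0  0  2  1  1  0
The P-positions (g = 0) in 0..11 are 0, 1, 2, 6, 7, 11.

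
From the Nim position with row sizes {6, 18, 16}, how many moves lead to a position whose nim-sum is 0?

1

Nim-sum: 6 ⊕ 18 ⊕ 16 = 4.
The overall nim-sum is X = 4. A row of size p has a winning move iff p XOR X < p (reduce it to p XOR X).
  6: 6 XOR 4 = 2 < 6 — winning move (to 2).
  18: 18 XOR 4 = 22 ≥ 18 — no move.
  16: 16 XOR 4 = 20 ≥ 16 — no move.
That gives 1 winning move.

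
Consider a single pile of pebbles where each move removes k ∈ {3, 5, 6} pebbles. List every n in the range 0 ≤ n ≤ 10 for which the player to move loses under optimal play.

0, 1, 2, 9, 10

Compute g(0), g(1), … for moves {3, 5, 6}:
g(0) = mex{} = 0
g(1) = mex{} = 0
g(2) = mex{} = 0
g(3) = mex{0} = 1
g(4) = mex{0} = 1
g(5) = mex{0} = 1
g(6) = mex{0,1} = 2
g(7) = mex{0,1} = 2
g(8) = mex{0,1} = 2
g(9) = mex{1,2} = 0
g(10) = mex{1,2} = 0
The P-positions (g = 0) in 0..10 are 0, 1, 2, 9, 10.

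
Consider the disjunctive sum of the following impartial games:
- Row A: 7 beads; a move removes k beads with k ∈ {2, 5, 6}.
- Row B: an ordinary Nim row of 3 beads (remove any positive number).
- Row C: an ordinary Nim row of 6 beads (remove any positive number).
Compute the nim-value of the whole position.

Grundy values for row A (subtraction set {2, 5, 6}):
g(0) = mex{} = 0
g(1) = mex{} = 0
g(2) = mex{0} = 1
g(3) = mex{0} = 1
g(4) = mex{1} = 0
g(5) = mex{0,1} = 2
g(6) = mex{0} = 1
g(7) = mex{0,1,2} = 3
So g(7) = 3.
Row B is a plain Nim row of size 3, so its Grundy value is 3.
Row C is a plain Nim row of size 6, so its Grundy value is 6.
The value of a disjunctive sum is the nim-sum of the parts.
Combined value = 3 ⊕ 3 ⊕ 6 = 6.

6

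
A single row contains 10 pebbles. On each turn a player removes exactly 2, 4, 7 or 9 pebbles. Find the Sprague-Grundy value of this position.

Build the Grundy sequence with g(k) = mex{g(k−s) : s ∈ {2, 4, 7, 9}, s ≤ k}:
k:     0  1  2  3  4  5  6  7  8  9 10
g(k):  0  0  1  1  2  2  0  3  1  4  2
So g(10) = 2.

2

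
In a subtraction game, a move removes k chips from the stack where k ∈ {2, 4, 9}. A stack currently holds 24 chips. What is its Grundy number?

0

Grundy values for subtraction set {2, 4, 9}:
k:     0  1  2  3  4  5  6  7  8  9 10 11 12 13 14 15 16 17 18 19 20 21 22 23 24
g(k):  0  0  1  1  2  2  0  0  1  1  2  2  0  0  1  1  2  2  0  0  1  1  2  2  0
So g(24) = 0.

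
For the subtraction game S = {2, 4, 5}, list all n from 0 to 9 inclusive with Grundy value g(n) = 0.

0, 1, 7, 8

Build the Grundy sequence with g(k) = mex{g(k−s) : s ∈ {2, 4, 5}, s ≤ k}:
g(0) = mex{} = 0
g(1) = mex{} = 0
g(2) = mex{0} = 1
g(3) = mex{0} = 1
g(4) = mex{0,1} = 2
g(5) = mex{0,1} = 2
g(6) = mex{0,1,2} = 3
g(7) = mex{1,2} = 0
g(8) = mex{1,2,3} = 0
g(9) = mex{0,2} = 1
The P-positions (g = 0) in 0..9 are 0, 1, 7, 8.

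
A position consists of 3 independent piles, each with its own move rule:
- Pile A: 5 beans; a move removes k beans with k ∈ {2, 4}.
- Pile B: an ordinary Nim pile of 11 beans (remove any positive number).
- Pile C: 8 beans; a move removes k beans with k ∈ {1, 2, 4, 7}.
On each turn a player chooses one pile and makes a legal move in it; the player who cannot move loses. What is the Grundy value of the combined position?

11

Build the Grundy sequence for pile A with g(k) = mex{g(k−s) : s ∈ {2, 4}, s ≤ k}:
k:     0  1  2  3  4  5
g(k):  0  0  1  1  2  2
So g(5) = 2.
Pile B is a plain Nim pile of size 11, so its Grundy value is 11.
For pile C, compute g(0), g(1), … with moves {1, 2, 4, 7}:
k:     0  1  2  3  4  5  6  7  8
g(k):  0  1  2  0  1  2  0  1  2
So g(8) = 2.
By the Sprague-Grundy theorem, the Grundy value of a sum of independent games is the XOR of the component values.
Combined value = 2 ⊕ 11 ⊕ 2 = 11.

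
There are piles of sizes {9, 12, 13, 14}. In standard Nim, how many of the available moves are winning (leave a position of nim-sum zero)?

3

Compute the nim-sum pairwise:
9 XOR 12 = 5
5 XOR 13 = 8
8 XOR 14 = 6
The overall nim-sum is X = 6. A pile of size p has a winning move iff p XOR X < p (reduce it to p XOR X).
  9: 9 XOR 6 = 15 ≥ 9 — no move.
  12: 12 XOR 6 = 10 < 12 — winning move (to 10).
  13: 13 XOR 6 = 11 < 13 — winning move (to 11).
  14: 14 XOR 6 = 8 < 14 — winning move (to 8).
That gives 3 winning moves.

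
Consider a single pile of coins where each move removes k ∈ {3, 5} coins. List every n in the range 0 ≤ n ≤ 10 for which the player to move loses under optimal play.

0, 1, 2, 8, 9, 10

Grundy values for subtraction set {3, 5}:
k:     0  1  2  3  4  5  6  7  8  9 10
g(k):  0  0  0  1  1  1  2  2  0  0  0
The P-positions (g = 0) in 0..10 are 0, 1, 2, 8, 9, 10.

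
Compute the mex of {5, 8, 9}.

0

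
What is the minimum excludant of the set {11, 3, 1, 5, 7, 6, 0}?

2

The values 0, 1 are all present; 2 is the first non-negative integer missing from the set.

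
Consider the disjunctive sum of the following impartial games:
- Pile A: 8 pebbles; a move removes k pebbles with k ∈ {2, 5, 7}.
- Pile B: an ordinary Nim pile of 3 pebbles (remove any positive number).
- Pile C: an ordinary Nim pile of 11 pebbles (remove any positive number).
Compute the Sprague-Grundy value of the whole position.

10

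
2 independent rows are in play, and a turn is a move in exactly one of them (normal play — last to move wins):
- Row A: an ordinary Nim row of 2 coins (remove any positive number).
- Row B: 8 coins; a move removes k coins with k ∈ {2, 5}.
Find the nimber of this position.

2

Row A is a plain Nim row of size 2, so its Grundy value is 2.
Grundy values for row B (subtraction set {2, 5}):
k:     0  1  2  3  4  5  6  7  8
g(k):  0  0  1  1  0  2  1  0  0
So g(8) = 0.
By the Sprague-Grundy theorem, the Grundy value of a sum of independent games is the XOR of the component values.
Combined value = 2 ⊕ 0 = 2.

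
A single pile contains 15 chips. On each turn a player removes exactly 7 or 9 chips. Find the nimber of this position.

2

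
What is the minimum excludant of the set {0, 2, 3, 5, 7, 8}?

1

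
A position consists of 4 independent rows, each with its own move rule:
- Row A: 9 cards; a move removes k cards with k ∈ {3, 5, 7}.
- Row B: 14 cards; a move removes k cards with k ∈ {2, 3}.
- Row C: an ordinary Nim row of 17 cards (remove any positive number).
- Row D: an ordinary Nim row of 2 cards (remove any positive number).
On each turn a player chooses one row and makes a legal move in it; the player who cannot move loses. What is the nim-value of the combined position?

Grundy values for row A (subtraction set {3, 5, 7}):
g(0) = mex{} = 0
g(1) = mex{} = 0
g(2) = mex{} = 0
g(3) = mex{0} = 1
g(4) = mex{0} = 1
g(5) = mex{0} = 1
g(6) = mex{0,1} = 2
g(7) = mex{0,1} = 2
g(8) = mex{0,1} = 2
g(9) = mex{0,1,2} = 3
So g(9) = 3.
Build the Grundy sequence for row B with g(k) = mex{g(k−s) : s ∈ {2, 3}, s ≤ k}:
k:     0  1  2  3  4  5  6  7  8  9 10 11 12 13 14
g(k):  0  0  1  1  2  0  0  1  1  2  0  0  1  1  2
So g(14) = 2.
Row C is a plain Nim row of size 17, so its Grundy value is 17.
Row D is a plain Nim row of size 2, so its Grundy value is 2.
The value of a disjunctive sum is the nim-sum of the parts.
Combined value = 3 XOR 2 XOR 17 XOR 2 = 18.

18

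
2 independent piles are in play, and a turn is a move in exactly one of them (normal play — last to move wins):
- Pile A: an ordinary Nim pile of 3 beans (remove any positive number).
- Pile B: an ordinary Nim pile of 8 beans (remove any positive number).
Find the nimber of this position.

Pile A is a plain Nim pile of size 3, so its Grundy value is 3.
Pile B is a plain Nim pile of size 8, so its Grundy value is 8.
By the Sprague-Grundy theorem, the Grundy value of a sum of independent games is the XOR of the component values.
Combined value = 3 XOR 8 = 11.

11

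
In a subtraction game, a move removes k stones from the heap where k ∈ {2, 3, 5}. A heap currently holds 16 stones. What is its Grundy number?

1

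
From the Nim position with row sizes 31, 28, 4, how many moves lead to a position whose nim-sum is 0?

Compute the nim-sum pairwise:
31 XOR 28 = 3
3 XOR 4 = 7
The overall nim-sum is X = 7. A row of size p has a winning move iff p XOR X < p (reduce it to p XOR X).
  31: 31 XOR 7 = 24 < 31 — winning move (to 24).
  28: 28 XOR 7 = 27 < 28 — winning move (to 27).
  4: 4 XOR 7 = 3 < 4 — winning move (to 3).
That gives 3 winning moves.

3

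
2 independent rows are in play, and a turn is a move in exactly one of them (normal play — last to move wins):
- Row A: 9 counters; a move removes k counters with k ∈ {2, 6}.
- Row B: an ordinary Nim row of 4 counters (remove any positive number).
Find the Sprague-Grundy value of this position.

Grundy values for row A (subtraction set {2, 6}):
g(0) = mex{} = 0
g(1) = mex{} = 0
g(2) = mex{0} = 1
g(3) = mex{0} = 1
g(4) = mex{1} = 0
g(5) = mex{1} = 0
g(6) = mex{0} = 1
g(7) = mex{0} = 1
g(8) = mex{1} = 0
g(9) = mex{1} = 0
So g(9) = 0.
Row B is a plain Nim row of size 4, so its Grundy value is 4.
The value of a disjunctive sum is the nim-sum of the parts.
Combined value = 0 XOR 4 = 4.

4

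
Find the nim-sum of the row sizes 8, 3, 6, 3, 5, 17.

26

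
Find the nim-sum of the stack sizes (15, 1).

14

Compute the nim-sum pairwise:
15 ^ 1 = 14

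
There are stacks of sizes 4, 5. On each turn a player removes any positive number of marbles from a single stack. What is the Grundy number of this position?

1

Compute the nim-sum pairwise:
4 ^ 5 = 1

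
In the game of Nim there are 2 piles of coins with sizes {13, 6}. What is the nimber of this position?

Compute the nim-sum pairwise:
13 XOR 6 = 11

11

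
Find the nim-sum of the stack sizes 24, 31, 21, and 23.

5

Compute the nim-sum pairwise:
24 XOR 31 = 7
7 XOR 21 = 18
18 XOR 23 = 5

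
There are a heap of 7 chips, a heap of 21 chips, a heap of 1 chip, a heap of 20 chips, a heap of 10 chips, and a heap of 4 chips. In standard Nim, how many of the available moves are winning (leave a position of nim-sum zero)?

1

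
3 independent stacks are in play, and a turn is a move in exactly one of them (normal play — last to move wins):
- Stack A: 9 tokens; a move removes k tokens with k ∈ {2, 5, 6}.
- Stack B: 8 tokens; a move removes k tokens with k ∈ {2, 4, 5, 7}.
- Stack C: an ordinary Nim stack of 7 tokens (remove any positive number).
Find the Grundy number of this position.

1

Grundy values for stack A (subtraction set {2, 5, 6}):
g(0) = mex{} = 0
g(1) = mex{} = 0
g(2) = mex{0} = 1
g(3) = mex{0} = 1
g(4) = mex{1} = 0
g(5) = mex{0,1} = 2
g(6) = mex{0} = 1
g(7) = mex{0,1,2} = 3
g(8) = mex{1} = 0
g(9) = mex{0,1,3} = 2
So g(9) = 2.
Build the Grundy sequence for stack B with g(k) = mex{g(k−s) : s ∈ {2, 4, 5, 7}, s ≤ k}:
g(0) = mex{} = 0
g(1) = mex{} = 0
g(2) = mex{0} = 1
g(3) = mex{0} = 1
g(4) = mex{0,1} = 2
g(5) = mex{0,1} = 2
g(6) = mex{0,1,2} = 3
g(7) = mex{0,1,2} = 3
g(8) = mex{0,1,2,3} = 4
So g(8) = 4.
Stack C is a plain Nim stack of size 7, so its Grundy value is 7.
By the Sprague-Grundy theorem, the Grundy value of a sum of independent games is the XOR of the component values.
Combined value = 2 XOR 4 XOR 7 = 1.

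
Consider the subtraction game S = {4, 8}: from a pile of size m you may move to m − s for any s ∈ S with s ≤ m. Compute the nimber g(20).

2

Grundy values for subtraction set {4, 8}:
k:     0  1  2  3  4  5  6  7  8  9 10 11 12 13 14 15 16 17 18 19 20
g(k):  0  0  0  0  1  1  1  1  2  2  2  2  0  0  0  0  1  1  1  1  2
So g(20) = 2.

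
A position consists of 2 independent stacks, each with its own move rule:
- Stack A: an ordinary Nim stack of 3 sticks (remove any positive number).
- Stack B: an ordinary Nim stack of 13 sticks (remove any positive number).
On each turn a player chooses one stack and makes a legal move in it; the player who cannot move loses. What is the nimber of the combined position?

14

Stack A is a plain Nim stack of size 3, so its Grundy value is 3.
Stack B is a plain Nim stack of size 13, so its Grundy value is 13.
The value of a disjunctive sum is the nim-sum of the parts.
Combined value = 3 ⊕ 13 = 14.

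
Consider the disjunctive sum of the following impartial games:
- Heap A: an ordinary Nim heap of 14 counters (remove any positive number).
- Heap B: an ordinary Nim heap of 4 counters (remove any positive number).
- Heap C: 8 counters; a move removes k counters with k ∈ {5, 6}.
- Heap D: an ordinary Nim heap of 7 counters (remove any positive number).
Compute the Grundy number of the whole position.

12

Heap A is a plain Nim heap of size 14, so its Grundy value is 14.
Heap B is a plain Nim heap of size 4, so its Grundy value is 4.
For heap C, compute g(0), g(1), … with moves {5, 6}:
k:     0  1  2  3  4  5  6  7  8
g(k):  0  0  0  0  0  1  1  1  1
So g(8) = 1.
Heap D is a plain Nim heap of size 7, so its Grundy value is 7.
The value of a disjunctive sum is the nim-sum of the parts.
Combined value = 14 XOR 4 XOR 1 XOR 7 = 12.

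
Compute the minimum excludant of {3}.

0

0 is not in the set, so the mex is 0.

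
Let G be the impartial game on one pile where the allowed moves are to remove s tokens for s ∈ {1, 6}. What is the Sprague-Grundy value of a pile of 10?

1

Build the Grundy sequence with g(k) = mex{g(k−s) : s ∈ {1, 6}, s ≤ k}:
g(0) = mex{} = 0
g(1) = mex{0} = 1
g(2) = mex{1} = 0
g(3) = mex{0} = 1
g(4) = mex{1} = 0
g(5) = mex{0} = 1
g(6) = mex{0,1} = 2
g(7) = mex{1,2} = 0
g(8) = mex{0} = 1
g(9) = mex{1} = 0
g(10) = mex{0} = 1
So g(10) = 1.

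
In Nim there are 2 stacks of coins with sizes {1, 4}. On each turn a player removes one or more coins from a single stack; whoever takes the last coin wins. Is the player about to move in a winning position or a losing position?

Winning position

Nim-sum: 1 ⊕ 4 = 5.
The nim-sum is 5 ≠ 0, so this is an N-position: the player to move can win.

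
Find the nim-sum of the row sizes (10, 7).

13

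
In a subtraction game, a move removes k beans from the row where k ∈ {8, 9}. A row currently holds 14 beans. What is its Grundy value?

Build the Grundy sequence with g(k) = mex{g(k−s) : s ∈ {8, 9}, s ≤ k}:
g(0) = mex{} = 0
g(1) = mex{} = 0
g(2) = mex{} = 0
g(3) = mex{} = 0
g(4) = mex{} = 0
g(5) = mex{} = 0
g(6) = mex{} = 0
g(7) = mex{} = 0
g(8) = mex{0} = 1
g(9) = mex{0} = 1
g(10) = mex{0} = 1
g(11) = mex{0} = 1
g(12) = mex{0} = 1
g(13) = mex{0} = 1
g(14) = mex{0} = 1
So g(14) = 1.

1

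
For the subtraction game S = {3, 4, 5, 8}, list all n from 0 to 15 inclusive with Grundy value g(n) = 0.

Compute g(0), g(1), … for moves {3, 4, 5, 8}:
k:     0  1  2  3  4  5  6  7  8  9 10 11 12 13 14 15
g(k):  0  0  0  1  1  1  2  2  2  3  3  0  0  0  1  1
The P-positions (g = 0) in 0..15 are 0, 1, 2, 11, 12, 13.

0, 1, 2, 11, 12, 13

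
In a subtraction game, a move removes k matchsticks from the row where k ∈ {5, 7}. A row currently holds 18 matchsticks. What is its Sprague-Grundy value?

1

Compute g(0), g(1), … for moves {5, 7}:
k:     0  1  2  3  4  5  6  7  8  9 10 11 12 13 14 15 16 17 18
g(k):  0  0  0  0  0  1  1  1  1  1  2  2  0  0  0  0  0  1  1
So g(18) = 1.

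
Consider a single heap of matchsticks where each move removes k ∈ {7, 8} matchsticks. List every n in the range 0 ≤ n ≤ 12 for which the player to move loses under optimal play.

Grundy values for subtraction set {7, 8}:
k:     0  1  2  3  4  5  6  7  8  9 10 11 12
g(k):  0  0  0  0  0  0  0  1  1  1  1  1  1
The P-positions (g = 0) in 0..12 are 0, 1, 2, 3, 4, 5, 6.

0, 1, 2, 3, 4, 5, 6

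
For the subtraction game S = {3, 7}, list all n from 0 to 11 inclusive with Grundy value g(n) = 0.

0, 1, 2, 6, 10, 11

Build the Grundy sequence with g(k) = mex{g(k−s) : s ∈ {3, 7}, s ≤ k}:
g(0) = mex{} = 0
g(1) = mex{} = 0
g(2) = mex{} = 0
g(3) = mex{0} = 1
g(4) = mex{0} = 1
g(5) = mex{0} = 1
g(6) = mex{1} = 0
g(7) = mex{0,1} = 2
g(8) = mex{0,1} = 2
g(9) = mex{0} = 1
g(10) = mex{1,2} = 0
g(11) = mex{1,2} = 0
The P-positions (g = 0) in 0..11 are 0, 1, 2, 6, 10, 11.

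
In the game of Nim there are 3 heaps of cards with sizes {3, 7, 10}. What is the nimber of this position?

14

Compute the nim-sum pairwise:
3 ^ 7 = 4
4 ^ 10 = 14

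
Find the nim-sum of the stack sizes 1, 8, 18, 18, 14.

7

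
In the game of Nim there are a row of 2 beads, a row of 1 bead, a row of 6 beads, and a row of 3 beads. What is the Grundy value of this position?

6

In binary:
  010  (2)
  001  (1)
  110  (6)
  011  (3)
  ---
  110  (6)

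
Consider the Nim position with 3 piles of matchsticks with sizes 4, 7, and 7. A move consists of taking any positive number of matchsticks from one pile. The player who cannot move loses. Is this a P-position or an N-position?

Compute the nim-sum pairwise:
4 XOR 7 = 3
3 XOR 7 = 4
The nim-sum is 4 ≠ 0, so this is an N-position: the player to move can win.

N-position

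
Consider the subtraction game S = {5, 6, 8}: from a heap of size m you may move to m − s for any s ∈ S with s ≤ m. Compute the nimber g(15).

Compute g(0), g(1), … for moves {5, 6, 8}:
k:     0  1  2  3  4  5  6  7  8  9 10 11 12 13 14 15
g(k):  0  0  0  0  0  1  1  1  1  1  2  2  2  0  0  0
So g(15) = 0.

0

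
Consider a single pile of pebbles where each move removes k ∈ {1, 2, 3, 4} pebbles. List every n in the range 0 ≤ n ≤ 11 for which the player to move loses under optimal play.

0, 5, 10

Grundy values for subtraction set {1, 2, 3, 4}:
g(0) = mex{} = 0
g(1) = mex{0} = 1
g(2) = mex{0,1} = 2
g(3) = mex{0,1,2} = 3
g(4) = mex{0,1,2,3} = 4
g(5) = mex{1,2,3,4} = 0
g(6) = mex{0,2,3,4} = 1
g(7) = mex{0,1,3,4} = 2
g(8) = mex{0,1,2,4} = 3
g(9) = mex{0,1,2,3} = 4
g(10) = mex{1,2,3,4} = 0
g(11) = mex{0,2,3,4} = 1
The P-positions (g = 0) in 0..11 are 0, 5, 10.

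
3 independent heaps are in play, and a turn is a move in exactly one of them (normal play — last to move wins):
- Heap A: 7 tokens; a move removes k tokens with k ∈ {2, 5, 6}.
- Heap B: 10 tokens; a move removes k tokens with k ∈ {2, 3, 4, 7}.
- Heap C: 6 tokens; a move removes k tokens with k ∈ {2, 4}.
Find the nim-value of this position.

1

Grundy values for heap A (subtraction set {2, 5, 6}):
k:     0  1  2  3  4  5  6  7
g(k):  0  0  1  1  0  2  1  3
So g(7) = 3.
For heap B, compute g(0), g(1), … with moves {2, 3, 4, 7}:
g(0) = mex{} = 0
g(1) = mex{} = 0
g(2) = mex{0} = 1
g(3) = mex{0} = 1
g(4) = mex{0,1} = 2
g(5) = mex{0,1} = 2
g(6) = mex{1,2} = 0
g(7) = mex{0,1,2} = 3
g(8) = mex{0,2} = 1
g(9) = mex{0,1,2,3} = 4
g(10) = mex{0,1,3} = 2
So g(10) = 2.
For heap C, compute g(0), g(1), … with moves {2, 4}:
g(0) = mex{} = 0
g(1) = mex{} = 0
g(2) = mex{0} = 1
g(3) = mex{0} = 1
g(4) = mex{0,1} = 2
g(5) = mex{0,1} = 2
g(6) = mex{1,2} = 0
So g(6) = 0.
The value of a disjunctive sum is the nim-sum of the parts.
Combined value = 3 ⊕ 2 ⊕ 0 = 1.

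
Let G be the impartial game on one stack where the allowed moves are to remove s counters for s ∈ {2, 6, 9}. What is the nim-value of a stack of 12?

0

Build the Grundy sequence with g(k) = mex{g(k−s) : s ∈ {2, 6, 9}, s ≤ k}:
k:     0  1  2  3  4  5  6  7  8  9 10 11 12
g(k):  0  0  1  1  0  0  1  1  0  2  1  3  0
So g(12) = 0.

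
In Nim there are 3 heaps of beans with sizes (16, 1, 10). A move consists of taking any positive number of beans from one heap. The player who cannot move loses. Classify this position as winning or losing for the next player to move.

Write each in binary and XOR column by column:
  10000  (16)
  00001  (1)
  01010  (10)
  -----
  11011  (27)
The nim-sum is 27 ≠ 0, so this is an N-position: the player to move can win.

Winning position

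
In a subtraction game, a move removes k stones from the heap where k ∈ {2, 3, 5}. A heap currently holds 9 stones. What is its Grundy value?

Grundy values for subtraction set {2, 3, 5}:
k:     0  1  2  3  4  5  6  7  8  9
g(k):  0  0  1  1  2  2  3  0  0  1
So g(9) = 1.

1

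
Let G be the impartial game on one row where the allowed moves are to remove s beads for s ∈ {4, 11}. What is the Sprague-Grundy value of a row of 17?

0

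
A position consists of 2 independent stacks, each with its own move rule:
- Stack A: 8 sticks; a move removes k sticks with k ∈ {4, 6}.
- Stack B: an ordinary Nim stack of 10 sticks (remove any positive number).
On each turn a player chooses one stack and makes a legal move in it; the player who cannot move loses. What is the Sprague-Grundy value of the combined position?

Build the Grundy sequence for stack A with g(k) = mex{g(k−s) : s ∈ {4, 6}, s ≤ k}:
k:     0  1  2  3  4  5  6  7  8
g(k):  0  0  0  0  1  1  1  1  2
So g(8) = 2.
Stack B is a plain Nim stack of size 10, so its Grundy value is 10.
The value of a disjunctive sum is the nim-sum of the parts.
Combined value = 2 ⊕ 10 = 8.

8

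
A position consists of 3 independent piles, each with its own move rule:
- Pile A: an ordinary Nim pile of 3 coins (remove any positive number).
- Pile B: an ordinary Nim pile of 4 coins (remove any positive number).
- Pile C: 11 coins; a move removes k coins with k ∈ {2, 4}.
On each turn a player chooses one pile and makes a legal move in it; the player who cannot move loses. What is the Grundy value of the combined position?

Pile A is a plain Nim pile of size 3, so its Grundy value is 3.
Pile B is a plain Nim pile of size 4, so its Grundy value is 4.
Build the Grundy sequence for pile C with g(k) = mex{g(k−s) : s ∈ {2, 4}, s ≤ k}:
g(0) = mex{} = 0
g(1) = mex{} = 0
g(2) = mex{0} = 1
g(3) = mex{0} = 1
g(4) = mex{0,1} = 2
g(5) = mex{0,1} = 2
g(6) = mex{1,2} = 0
g(7) = mex{1,2} = 0
g(8) = mex{0,2} = 1
g(9) = mex{0,2} = 1
g(10) = mex{0,1} = 2
g(11) = mex{0,1} = 2
So g(11) = 2.
By the Sprague-Grundy theorem, the Grundy value of a sum of independent games is the XOR of the component values.
Combined value = 3 XOR 4 XOR 2 = 5.

5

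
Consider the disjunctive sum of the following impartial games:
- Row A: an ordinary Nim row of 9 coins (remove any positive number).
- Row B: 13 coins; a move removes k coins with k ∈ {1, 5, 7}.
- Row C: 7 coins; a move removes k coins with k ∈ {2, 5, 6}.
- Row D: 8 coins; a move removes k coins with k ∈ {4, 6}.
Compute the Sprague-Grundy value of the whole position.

9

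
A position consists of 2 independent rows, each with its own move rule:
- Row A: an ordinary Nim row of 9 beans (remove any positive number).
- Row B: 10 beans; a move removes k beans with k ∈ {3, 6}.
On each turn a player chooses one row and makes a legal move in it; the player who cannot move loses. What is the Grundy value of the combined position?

9

Row A is a plain Nim row of size 9, so its Grundy value is 9.
For row B, compute g(0), g(1), … with moves {3, 6}:
g(0) = mex{} = 0
g(1) = mex{} = 0
g(2) = mex{} = 0
g(3) = mex{0} = 1
g(4) = mex{0} = 1
g(5) = mex{0} = 1
g(6) = mex{0,1} = 2
g(7) = mex{0,1} = 2
g(8) = mex{0,1} = 2
g(9) = mex{1,2} = 0
g(10) = mex{1,2} = 0
So g(10) = 0.
The value of a disjunctive sum is the nim-sum of the parts.
Combined value = 9 XOR 0 = 9.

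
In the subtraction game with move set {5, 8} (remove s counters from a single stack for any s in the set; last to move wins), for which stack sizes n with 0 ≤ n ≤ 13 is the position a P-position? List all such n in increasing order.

0, 1, 2, 3, 4, 13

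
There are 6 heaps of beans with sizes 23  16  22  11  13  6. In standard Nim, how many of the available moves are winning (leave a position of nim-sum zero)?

In binary:
  10111  (23)
  10000  (16)
  10110  (22)
  01011  (11)
  01101  (13)
  00110  (6)
  -----
  10001  (17)
The overall nim-sum is X = 17. A heap of size p has a winning move iff p XOR X < p (reduce it to p XOR X).
  23: 23 XOR 17 = 6 < 23 — winning move (to 6).
  16: 16 XOR 17 = 1 < 16 — winning move (to 1).
  22: 22 XOR 17 = 7 < 22 — winning move (to 7).
  11: 11 XOR 17 = 26 ≥ 11 — no move.
  13: 13 XOR 17 = 28 ≥ 13 — no move.
  6: 6 XOR 17 = 23 ≥ 6 — no move.
That gives 3 winning moves.

3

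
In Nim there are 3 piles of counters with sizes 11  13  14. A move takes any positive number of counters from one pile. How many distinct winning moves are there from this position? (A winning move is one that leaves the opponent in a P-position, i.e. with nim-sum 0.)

3

Nim-sum: 11 XOR 13 XOR 14 = 8.
The overall nim-sum is X = 8. A pile of size p has a winning move iff p XOR X < p (reduce it to p XOR X).
  11: 11 XOR 8 = 3 < 11 — winning move (to 3).
  13: 13 XOR 8 = 5 < 13 — winning move (to 5).
  14: 14 XOR 8 = 6 < 14 — winning move (to 6).
That gives 3 winning moves.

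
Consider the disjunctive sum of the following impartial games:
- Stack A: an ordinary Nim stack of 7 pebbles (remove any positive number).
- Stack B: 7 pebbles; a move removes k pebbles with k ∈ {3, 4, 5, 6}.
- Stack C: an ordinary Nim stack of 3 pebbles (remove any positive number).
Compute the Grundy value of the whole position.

6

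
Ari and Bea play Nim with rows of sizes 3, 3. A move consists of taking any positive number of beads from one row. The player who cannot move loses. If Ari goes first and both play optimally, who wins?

Write each in binary and XOR column by column:
  11  (3)
  11  (3)
  --
  00  (0)
The nim-sum is 0, so this is a P-position: the player to move is in a losing position under optimal play; Ari is about to move from it and so loses — Bea wins.

Bea wins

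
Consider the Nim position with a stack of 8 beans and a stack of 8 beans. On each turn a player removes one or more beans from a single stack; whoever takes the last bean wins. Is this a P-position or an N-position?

Compute the nim-sum pairwise:
8 ⊕ 8 = 0
The nim-sum is 0, so this is a P-position: the player to move is in a losing position under optimal play.

P-position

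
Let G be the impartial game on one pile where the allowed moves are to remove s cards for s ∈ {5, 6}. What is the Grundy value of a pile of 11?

Build the Grundy sequence with g(k) = mex{g(k−s) : s ∈ {5, 6}, s ≤ k}:
g(0) = mex{} = 0
g(1) = mex{} = 0
g(2) = mex{} = 0
g(3) = mex{} = 0
g(4) = mex{} = 0
g(5) = mex{0} = 1
g(6) = mex{0} = 1
g(7) = mex{0} = 1
g(8) = mex{0} = 1
g(9) = mex{0} = 1
g(10) = mex{0,1} = 2
g(11) = mex{1} = 0
So g(11) = 0.

0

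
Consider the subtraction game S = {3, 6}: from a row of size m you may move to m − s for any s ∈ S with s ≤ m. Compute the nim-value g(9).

0

Grundy values for subtraction set {3, 6}:
k:     0  1  2  3  4  5  6  7  8  9
g(k):  0  0  0  1  1  1  2  2  2  0
So g(9) = 0.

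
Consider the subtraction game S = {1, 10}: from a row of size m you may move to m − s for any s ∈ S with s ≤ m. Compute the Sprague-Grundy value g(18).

1

Build the Grundy sequence with g(k) = mex{g(k−s) : s ∈ {1, 10}, s ≤ k}:
k:     0  1  2  3  4  5  6  7  8  9 10 11 12 13 14 15 16 17 18
g(k):  0  1  0  1  0  1  0  1  0  1  2  0  1  0  1  0  1  0  1
So g(18) = 1.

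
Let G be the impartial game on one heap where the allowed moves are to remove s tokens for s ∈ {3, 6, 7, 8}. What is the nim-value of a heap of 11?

Build the Grundy sequence with g(k) = mex{g(k−s) : s ∈ {3, 6, 7, 8}, s ≤ k}:
g(0) = mex{} = 0
g(1) = mex{} = 0
g(2) = mex{} = 0
g(3) = mex{0} = 1
g(4) = mex{0} = 1
g(5) = mex{0} = 1
g(6) = mex{0,1} = 2
g(7) = mex{0,1} = 2
g(8) = mex{0,1} = 2
g(9) = mex{0,1,2} = 3
g(10) = mex{0,1,2} = 3
g(11) = mex{1,2} = 0
So g(11) = 0.

0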